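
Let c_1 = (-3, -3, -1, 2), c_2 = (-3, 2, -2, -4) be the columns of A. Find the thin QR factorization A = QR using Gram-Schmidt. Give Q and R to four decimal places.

Q = [[-0.6255, -0.5939], [-0.6255, 0.2817], [-0.2085, -0.3731], [0.4170, -0.6548]], R = [[4.7958, -0.6255], [0.0000, 5.7104]]

c_1 = (-3, -3, -1, 2); ‖c_1‖ = 4.7958, so e_1 = (-0.6255, -0.6255, -0.2085, 0.4170).
e_1·c_2 = (-0.6255)·(-3) + (-0.6255)·2 + (-0.2085)·(-2) + 0.4170·(-4) = -0.6255.
u_2 = c_2 + 0.6255·e_1 = (-3.3913, 1.6087, -2.1304, -3.7391).
‖u_2‖ = 5.7104, so e_2 = (-0.5939, 0.2817, -0.3731, -0.6548).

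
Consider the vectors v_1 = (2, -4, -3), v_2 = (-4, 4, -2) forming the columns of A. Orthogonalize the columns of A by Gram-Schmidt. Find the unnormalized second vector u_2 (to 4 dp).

u_2 = (-2.7586, 1.5172, -3.8621)

v_1 = (2, -4, -3); ‖v_1‖ = 5.3852, so q_1 = (0.3714, -0.7428, -0.5571).
q_1·v_2 = 0.3714·(-4) + (-0.7428)·4 + (-0.5571)·(-2) = -3.3425.
u_2 = v_2 + 3.3425·q_1 = (-2.7586, 1.5172, -3.8621).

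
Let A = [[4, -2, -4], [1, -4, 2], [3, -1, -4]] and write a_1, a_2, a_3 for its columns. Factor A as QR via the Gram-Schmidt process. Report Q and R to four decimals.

Q = [[0.7845, 0.0876, 0.6140], [0.1961, -0.9742, -0.1116], [0.5883, 0.2080, -0.7814]], R = [[5.0990, -2.9417, -5.0990], [0.0000, 3.5137, -3.1306], [0.0000, 0.0000, 0.4465]]

e_1 = a_1/‖a_1‖ = (4, 1, 3)/5.0990 = (0.7845, 0.1961, 0.5883).
r_{12} = e_1·a_2 = -2.9417.
u_2 = a_2 + 2.9417·e_1 = (0.3077, -3.4231, 0.7308).
‖u_2‖ = 3.5137, so e_2 = (0.0876, -0.9742, 0.2080).
r_{13} = e_1·a_3 = -5.0990; r_{23} = e_2·a_3 = -3.1306.
u_3 = a_3 + 5.0990·e_1 + 3.1306·e_2 = (0.2741, -0.0498, -0.3489).
‖u_3‖ = 0.4465, so e_3 = (0.6140, -0.1116, -0.7814).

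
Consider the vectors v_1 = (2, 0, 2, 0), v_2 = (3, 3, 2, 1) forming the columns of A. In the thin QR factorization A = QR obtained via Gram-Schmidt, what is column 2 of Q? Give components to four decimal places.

q_2 = (0.1543, 0.9258, -0.1543, 0.3086)

q_1 = v_1/‖v_1‖ = (2, 0, 2, 0)/2.8284 = (0.7071, 0.0000, 0.7071, 0.0000).
r_{12} = q_1·v_2 = 3.5355.
u_2 = v_2 − 3.5355·q_1 = (0.5000, 3.0000, -0.5000, 1.0000).
‖u_2‖ = 3.2404, so q_2 = (0.1543, 0.9258, -0.1543, 0.3086).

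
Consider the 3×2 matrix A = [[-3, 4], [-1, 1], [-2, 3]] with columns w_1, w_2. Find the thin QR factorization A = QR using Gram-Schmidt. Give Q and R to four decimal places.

Q = [[-0.8018, -0.1543], [-0.2673, -0.7715], [-0.5345, 0.6172]], R = [[3.7417, -5.0780], [0.0000, 0.4629]]

w_1 = (-3, -1, -2); ‖w_1‖ = 3.7417, so e_1 = (-0.8018, -0.2673, -0.5345).
e_1·w_2 = (-0.8018)·4 + (-0.2673)·1 + (-0.5345)·3 = -5.0780.
u_2 = w_2 + 5.0780·e_1 = (-0.0714, -0.3571, 0.2857).
‖u_2‖ = 0.4629, so e_2 = (-0.1543, -0.7715, 0.6172).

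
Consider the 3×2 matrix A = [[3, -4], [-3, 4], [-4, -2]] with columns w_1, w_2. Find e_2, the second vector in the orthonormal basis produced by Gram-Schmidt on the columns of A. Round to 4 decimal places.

e_2 = (-0.4851, 0.4851, -0.7276)

e_1 = w_1/‖w_1‖ = (3, -3, -4)/5.8310 = (0.5145, -0.5145, -0.6860).
r_{12} = e_1·w_2 = -2.7440.
u_2 = w_2 + 2.7440·e_1 = (-2.5882, 2.5882, -3.8824).
‖u_2‖ = 5.3358, so e_2 = (-0.4851, 0.4851, -0.7276).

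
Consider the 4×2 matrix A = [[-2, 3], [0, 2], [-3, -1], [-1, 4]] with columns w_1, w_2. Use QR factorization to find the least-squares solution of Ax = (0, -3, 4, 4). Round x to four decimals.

w_1 = (-2, 0, -3, -1); ‖w_1‖ = 3.7417, so e_1 = (-0.5345, 0.0000, -0.8018, -0.2673).
e_1·w_2 = (-0.5345)·3 + 0.0000·2 + (-0.8018)·(-1) + (-0.2673)·4 = -1.8708.
u_2 = w_2 + 1.8708·e_1 = (2.0000, 2.0000, -2.5000, 3.5000).
‖u_2‖ = 5.1478, so e_2 = (0.3885, 0.3885, -0.4856, 0.6799).
Qᵀb = (-4.2762, -0.3885).
Back-substitute: x_2 = -0.3885/5.1478 = -0.0755.
x_1 = (-4.2762 + 1.8708·(-0.0755))/3.7417 = -1.1806.

x = (-1.1806, -0.0755)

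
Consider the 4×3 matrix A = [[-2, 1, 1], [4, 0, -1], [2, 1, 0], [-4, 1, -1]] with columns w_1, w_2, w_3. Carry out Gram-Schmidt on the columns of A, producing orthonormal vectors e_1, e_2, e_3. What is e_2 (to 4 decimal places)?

e_2 = (0.4961, 0.2481, 0.7442, 0.3721)

e_1 = w_1/‖w_1‖ = (-2, 4, 2, -4)/6.3246 = (-0.3162, 0.6325, 0.3162, -0.6325).
r_{12} = e_1·w_2 = -0.6325.
u_2 = w_2 + 0.6325·e_1 = (0.8000, 0.4000, 1.2000, 0.6000).
‖u_2‖ = 1.6125, so e_2 = (0.4961, 0.2481, 0.7442, 0.3721).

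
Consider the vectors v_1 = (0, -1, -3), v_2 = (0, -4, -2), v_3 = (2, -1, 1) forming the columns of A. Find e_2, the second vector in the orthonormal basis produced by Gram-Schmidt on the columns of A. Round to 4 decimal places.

e_2 = (0.0000, -0.9487, 0.3162)

v_1 = (0, -1, -3); ‖v_1‖ = 3.1623, so e_1 = (0.0000, -0.3162, -0.9487).
e_1·v_2 = 0.0000·0 + (-0.3162)·(-4) + (-0.9487)·(-2) = 3.1623.
u_2 = v_2 − 3.1623·e_1 = (0.0000, -3.0000, 1.0000).
‖u_2‖ = 3.1623, so e_2 = (0.0000, -0.9487, 0.3162).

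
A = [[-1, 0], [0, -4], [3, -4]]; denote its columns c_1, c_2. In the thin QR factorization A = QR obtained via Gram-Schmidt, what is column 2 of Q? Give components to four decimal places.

q_1 = c_1/‖c_1‖ = (-1, 0, 3)/3.1623 = (-0.3162, 0.0000, 0.9487).
r_{12} = q_1·c_2 = -3.7947.
u_2 = c_2 + 3.7947·q_1 = (-1.2000, -4.0000, -0.4000).
‖u_2‖ = 4.1952, so q_2 = (-0.2860, -0.9535, -0.0953).

q_2 = (-0.2860, -0.9535, -0.0953)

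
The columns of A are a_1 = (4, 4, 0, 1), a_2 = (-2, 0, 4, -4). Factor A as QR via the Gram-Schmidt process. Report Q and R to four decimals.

e_1 = a_1/‖a_1‖ = (4, 4, 0, 1)/5.7446 = (0.6963, 0.6963, 0.0000, 0.1741).
r_{12} = e_1·a_2 = -2.0889.
u_2 = a_2 + 2.0889·e_1 = (-0.5455, 1.4545, 4.0000, -3.6364).
‖u_2‖ = 5.6246, so e_2 = (-0.0970, 0.2586, 0.7112, -0.6465).

Q = [[0.6963, -0.0970], [0.6963, 0.2586], [0.0000, 0.7112], [0.1741, -0.6465]], R = [[5.7446, -2.0889], [0.0000, 5.6246]]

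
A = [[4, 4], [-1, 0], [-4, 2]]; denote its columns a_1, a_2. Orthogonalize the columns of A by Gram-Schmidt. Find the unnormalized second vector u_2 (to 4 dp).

u_2 = (3.0303, 0.2424, 2.9697)

a_1 = (4, -1, -4); ‖a_1‖ = 5.7446, so q_1 = (0.6963, -0.1741, -0.6963).
q_1·a_2 = 0.6963·4 + (-0.1741)·0 + (-0.6963)·2 = 1.3926.
u_2 = a_2 − 1.3926·q_1 = (3.0303, 0.2424, 2.9697).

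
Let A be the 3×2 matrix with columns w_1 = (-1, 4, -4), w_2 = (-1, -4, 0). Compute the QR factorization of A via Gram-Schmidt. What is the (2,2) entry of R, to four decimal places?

r_{22} = 3.1909

w_1 = (-1, 4, -4); ‖w_1‖ = 5.7446, so e_1 = (-0.1741, 0.6963, -0.6963).
e_1·w_2 = (-0.1741)·(-1) + 0.6963·(-4) + (-0.6963)·0 = -2.6112.
u_2 = w_2 + 2.6112·e_1 = (-1.4545, -2.1818, -1.8182).
r_{22} = ‖u_2‖ = 3.1909.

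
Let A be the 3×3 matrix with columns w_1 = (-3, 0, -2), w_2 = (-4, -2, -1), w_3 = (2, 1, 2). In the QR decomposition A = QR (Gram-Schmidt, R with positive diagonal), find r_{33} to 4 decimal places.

q_1 = w_1/‖w_1‖ = (-3, 0, -2)/3.6056 = (-0.8321, 0.0000, -0.5547).
r_{12} = q_1·w_2 = 3.8829.
u_2 = w_2 − 3.8829·q_1 = (-0.7692, -2.0000, 1.1538).
‖u_2‖ = 2.4337, so q_2 = (-0.3161, -0.8218, 0.4741).
r_{13} = q_1·w_3 = -2.7735; r_{23} = q_2·w_3 = -0.5057.
u_3 = w_3 + 2.7735·q_1 + 0.5057·q_2 = (-0.4675, 0.5844, 0.7013).
r_{33} = ‖u_3‖ = 1.0256.

r_{33} = 1.0256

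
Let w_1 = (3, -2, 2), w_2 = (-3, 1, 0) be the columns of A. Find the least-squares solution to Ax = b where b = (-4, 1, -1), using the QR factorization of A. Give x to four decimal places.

x = (-0.3469, 0.9184)

q_1 = w_1/‖w_1‖ = (3, -2, 2)/4.1231 = (0.7276, -0.4851, 0.4851).
r_{12} = q_1·w_2 = -2.6679.
u_2 = w_2 + 2.6679·q_1 = (-1.0588, -0.2941, 1.2941).
‖u_2‖ = 1.6977, so q_2 = (-0.6237, -0.1732, 0.7623).
Qᵀb = (-3.8806, 1.5592).
Back-substitute: x_2 = 1.5592/1.6977 = 0.9184.
x_1 = (-3.8806 + 2.6679·0.9184)/4.1231 = -0.3469.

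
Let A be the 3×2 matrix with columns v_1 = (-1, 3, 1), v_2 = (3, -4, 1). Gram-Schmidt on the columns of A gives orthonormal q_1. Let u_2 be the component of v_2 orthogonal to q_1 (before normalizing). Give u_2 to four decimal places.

u_2 = (1.7273, -0.1818, 2.2727)

q_1 = v_1/‖v_1‖ = (-1, 3, 1)/3.3166 = (-0.3015, 0.9045, 0.3015).
r_{12} = q_1·v_2 = -4.2212.
u_2 = v_2 + 4.2212·q_1 = (1.7273, -0.1818, 2.2727).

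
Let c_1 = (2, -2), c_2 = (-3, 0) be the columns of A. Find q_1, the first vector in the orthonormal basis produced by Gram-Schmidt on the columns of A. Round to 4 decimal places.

c_1 = (2, -2); ‖c_1‖ = 2.8284, so q_1 = (0.7071, -0.7071).

q_1 = (0.7071, -0.7071)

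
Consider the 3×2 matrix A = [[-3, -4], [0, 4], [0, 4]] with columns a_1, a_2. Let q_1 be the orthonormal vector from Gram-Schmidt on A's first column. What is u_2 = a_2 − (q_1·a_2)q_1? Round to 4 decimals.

q_1 = a_1/‖a_1‖ = (-3, 0, 0)/3.0000 = (-1.0000, 0.0000, 0.0000).
r_{12} = q_1·a_2 = 4.0000.
u_2 = a_2 − 4.0000·q_1 = (0.0000, 4.0000, 4.0000).

u_2 = (0.0000, 4.0000, 4.0000)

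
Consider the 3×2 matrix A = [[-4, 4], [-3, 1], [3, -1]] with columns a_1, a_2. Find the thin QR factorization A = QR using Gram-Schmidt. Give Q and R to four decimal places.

Q = [[-0.6860, 0.7276], [-0.5145, -0.4851], [0.5145, 0.4851]], R = [[5.8310, -3.7730], [0.0000, 1.9403]]

a_1 = (-4, -3, 3); ‖a_1‖ = 5.8310, so q_1 = (-0.6860, -0.5145, 0.5145).
q_1·a_2 = (-0.6860)·4 + (-0.5145)·1 + 0.5145·(-1) = -3.7730.
u_2 = a_2 + 3.7730·q_1 = (1.4118, -0.9412, 0.9412).
‖u_2‖ = 1.9403, so q_2 = (0.7276, -0.4851, 0.4851).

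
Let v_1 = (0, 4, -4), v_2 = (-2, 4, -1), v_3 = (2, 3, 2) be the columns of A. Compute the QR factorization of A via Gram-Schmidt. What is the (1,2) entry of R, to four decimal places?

v_1 = (0, 4, -4); ‖v_1‖ = 5.6569, so e_1 = (0.0000, 0.7071, -0.7071).
r_{12} = e_1·v_2 = 3.5355.

r_{12} = 3.5355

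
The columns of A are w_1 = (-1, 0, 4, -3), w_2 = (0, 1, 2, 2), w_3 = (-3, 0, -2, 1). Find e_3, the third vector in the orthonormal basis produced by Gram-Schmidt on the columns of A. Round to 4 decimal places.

e_3 = (-0.9795, 0.0465, -0.1499, 0.1266)

w_1 = (-1, 0, 4, -3); ‖w_1‖ = 5.0990, so e_1 = (-0.1961, 0.0000, 0.7845, -0.5883).
e_1·w_2 = (-0.1961)·0 + 0.0000·1 + 0.7845·2 + (-0.5883)·2 = 0.3922.
u_2 = w_2 − 0.3922·e_1 = (0.0769, 1.0000, 1.6923, 2.2308).
‖u_2‖ = 2.9742, so e_2 = (0.0259, 0.3362, 0.5690, 0.7500).
e_1·w_3 = (-0.1961)·(-3) + 0.0000·0 + 0.7845·(-2) + (-0.5883)·1 = -1.5689; e_2·w_3 = 0.0259·(-3) + 0.3362·0 + 0.5690·(-2) + 0.7500·1 = -0.4655.
u_3 = w_3 + 1.5689·e_1 + 0.4655·e_2 = (-3.2957, 0.1565, -0.5043, 0.4261).
‖u_3‖ = 3.3648, so e_3 = (-0.9795, 0.0465, -0.1499, 0.1266).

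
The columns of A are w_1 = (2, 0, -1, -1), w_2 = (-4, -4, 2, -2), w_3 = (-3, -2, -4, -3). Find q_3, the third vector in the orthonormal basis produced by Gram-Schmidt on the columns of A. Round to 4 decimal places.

q_3 = (-0.4900, 0.1270, -0.8530, -0.1270)

q_1 = w_1/‖w_1‖ = (2, 0, -1, -1)/2.4495 = (0.8165, 0.0000, -0.4082, -0.4082).
r_{12} = q_1·w_2 = -3.2660.
u_2 = w_2 + 3.2660·q_1 = (-1.3333, -4.0000, 0.6667, -3.3333).
‖u_2‖ = 5.4160, so q_2 = (-0.2462, -0.7385, 0.1231, -0.6155).
r_{13} = q_1·w_3 = 0.4082; r_{23} = q_2·w_3 = 3.5697.
u_3 = w_3 − 0.4082·q_1 − 3.5697·q_2 = (-2.4545, 0.6364, -4.2727, -0.6364).
‖u_3‖ = 5.0091, so q_3 = (-0.4900, 0.1270, -0.8530, -0.1270).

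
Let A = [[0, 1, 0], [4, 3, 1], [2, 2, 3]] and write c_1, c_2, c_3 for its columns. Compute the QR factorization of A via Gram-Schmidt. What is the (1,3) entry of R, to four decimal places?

e_1 = c_1/‖c_1‖ = (0, 4, 2)/4.4721 = (0.0000, 0.8944, 0.4472).
r_{13} = e_1·c_3 = 2.2361.

r_{13} = 2.2361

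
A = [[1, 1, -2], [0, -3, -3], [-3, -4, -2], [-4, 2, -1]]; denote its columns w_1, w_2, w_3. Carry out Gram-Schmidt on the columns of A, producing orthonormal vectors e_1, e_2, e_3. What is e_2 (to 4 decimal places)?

w_1 = (1, 0, -3, -4); ‖w_1‖ = 5.0990, so e_1 = (0.1961, 0.0000, -0.5883, -0.7845).
e_1·w_2 = 0.1961·1 + 0.0000·(-3) + (-0.5883)·(-4) + (-0.7845)·2 = 0.9806.
u_2 = w_2 − 0.9806·e_1 = (0.8077, -3.0000, -3.4231, 2.7692).
‖u_2‖ = 5.3887, so e_2 = (0.1499, -0.5567, -0.6352, 0.5139).

e_2 = (0.1499, -0.5567, -0.6352, 0.5139)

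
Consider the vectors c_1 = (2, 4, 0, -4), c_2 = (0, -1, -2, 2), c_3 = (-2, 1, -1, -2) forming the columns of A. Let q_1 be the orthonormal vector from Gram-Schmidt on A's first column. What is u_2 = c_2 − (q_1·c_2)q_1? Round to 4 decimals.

u_2 = (0.6667, 0.3333, -2.0000, 0.6667)

q_1 = c_1/‖c_1‖ = (2, 4, 0, -4)/6.0000 = (0.3333, 0.6667, 0.0000, -0.6667).
r_{12} = q_1·c_2 = -2.0000.
u_2 = c_2 + 2.0000·q_1 = (0.6667, 0.3333, -2.0000, 0.6667).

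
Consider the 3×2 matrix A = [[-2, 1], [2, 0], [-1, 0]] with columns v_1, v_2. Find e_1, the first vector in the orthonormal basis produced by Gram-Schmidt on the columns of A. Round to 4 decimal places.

v_1 = (-2, 2, -1); ‖v_1‖ = 3.0000, so e_1 = (-0.6667, 0.6667, -0.3333).

e_1 = (-0.6667, 0.6667, -0.3333)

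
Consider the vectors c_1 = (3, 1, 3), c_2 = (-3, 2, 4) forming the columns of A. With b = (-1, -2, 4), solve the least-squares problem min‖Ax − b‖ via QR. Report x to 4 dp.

x = (0.2433, 0.4753)

c_1 = (3, 1, 3); ‖c_1‖ = 4.3589, so q_1 = (0.6882, 0.2294, 0.6882).
q_1·c_2 = 0.6882·(-3) + 0.2294·2 + 0.6882·4 = 1.1471.
u_2 = c_2 − 1.1471·q_1 = (-3.7895, 1.7368, 3.2105).
‖u_2‖ = 5.2616, so q_2 = (-0.7202, 0.3301, 0.6102).
Qᵀb = (1.6059, 2.5008).
Back-substitute: x_2 = 2.5008/5.2616 = 0.4753.
x_1 = (1.6059 − 1.1471·0.4753)/4.3589 = 0.2433.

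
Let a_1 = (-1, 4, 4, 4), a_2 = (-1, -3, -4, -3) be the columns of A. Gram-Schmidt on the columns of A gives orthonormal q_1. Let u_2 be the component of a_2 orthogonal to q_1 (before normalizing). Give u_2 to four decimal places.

q_1 = a_1/‖a_1‖ = (-1, 4, 4, 4)/7.0000 = (-0.1429, 0.5714, 0.5714, 0.5714).
r_{12} = q_1·a_2 = -5.5714.
u_2 = a_2 + 5.5714·q_1 = (-1.7959, 0.1837, -0.8163, 0.1837).

u_2 = (-1.7959, 0.1837, -0.8163, 0.1837)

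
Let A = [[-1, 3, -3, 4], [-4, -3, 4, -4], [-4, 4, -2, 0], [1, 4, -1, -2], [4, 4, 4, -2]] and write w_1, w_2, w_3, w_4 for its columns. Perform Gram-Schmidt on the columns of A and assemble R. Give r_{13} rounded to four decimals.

r_{13} = 1.4142

w_1 = (-1, -4, -4, 1, 4); ‖w_1‖ = 7.0711, so q_1 = (-0.1414, -0.5657, -0.5657, 0.1414, 0.5657).
r_{13} = q_1·w_3 = 1.4142.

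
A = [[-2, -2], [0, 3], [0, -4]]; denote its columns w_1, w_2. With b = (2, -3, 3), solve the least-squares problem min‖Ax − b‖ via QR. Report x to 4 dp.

w_1 = (-2, 0, 0); ‖w_1‖ = 2.0000, so q_1 = (-1.0000, 0.0000, 0.0000).
q_1·w_2 = (-1.0000)·(-2) + 0.0000·3 + 0.0000·(-4) = 2.0000.
u_2 = w_2 − 2.0000·q_1 = (0.0000, 3.0000, -4.0000).
‖u_2‖ = 5.0000, so q_2 = (0.0000, 0.6000, -0.8000).
Qᵀb = (-2.0000, -4.2000).
Back-substitute: x_2 = -4.2000/5.0000 = -0.8400.
x_1 = (-2.0000 − 2.0000·(-0.8400))/2.0000 = -0.1600.

x = (-0.1600, -0.8400)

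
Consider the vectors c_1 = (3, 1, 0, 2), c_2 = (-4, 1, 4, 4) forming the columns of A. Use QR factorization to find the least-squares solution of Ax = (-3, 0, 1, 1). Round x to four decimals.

c_1 = (3, 1, 0, 2); ‖c_1‖ = 3.7417, so q_1 = (0.8018, 0.2673, 0.0000, 0.5345).
q_1·c_2 = 0.8018·(-4) + 0.2673·1 + 0.0000·4 + 0.5345·4 = -0.8018.
u_2 = c_2 + 0.8018·q_1 = (-3.3571, 1.2143, 4.0000, 4.4286).
‖u_2‖ = 6.9539, so q_2 = (-0.4828, 0.1746, 0.5752, 0.6368).
Qᵀb = (-1.8708, 2.6604).
Back-substitute: x_2 = 2.6604/6.9539 = 0.3826.
x_1 = (-1.8708 + 0.8018·0.3826)/3.7417 = -0.4180.

x = (-0.4180, 0.3826)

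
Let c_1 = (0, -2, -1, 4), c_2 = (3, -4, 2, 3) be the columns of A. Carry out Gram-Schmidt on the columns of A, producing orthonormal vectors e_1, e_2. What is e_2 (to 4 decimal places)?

e_1 = c_1/‖c_1‖ = (0, -2, -1, 4)/4.5826 = (0.0000, -0.4364, -0.2182, 0.8729).
r_{12} = e_1·c_2 = 3.9279.
u_2 = c_2 − 3.9279·e_1 = (3.0000, -2.2857, 2.8571, -0.4286).
‖u_2‖ = 4.7509, so e_2 = (0.6315, -0.4811, 0.6014, -0.0902).

e_2 = (0.6315, -0.4811, 0.6014, -0.0902)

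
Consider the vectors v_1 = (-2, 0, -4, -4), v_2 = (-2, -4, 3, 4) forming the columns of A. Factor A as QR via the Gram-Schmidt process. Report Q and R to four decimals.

v_1 = (-2, 0, -4, -4); ‖v_1‖ = 6.0000, so e_1 = (-0.3333, 0.0000, -0.6667, -0.6667).
e_1·v_2 = (-0.3333)·(-2) + 0.0000·(-4) + (-0.6667)·3 + (-0.6667)·4 = -4.0000.
u_2 = v_2 + 4.0000·e_1 = (-3.3333, -4.0000, 0.3333, 1.3333).
‖u_2‖ = 5.3852, so e_2 = (-0.6190, -0.7428, 0.0619, 0.2476).

Q = [[-0.3333, -0.6190], [0.0000, -0.7428], [-0.6667, 0.0619], [-0.6667, 0.2476]], R = [[6.0000, -4.0000], [0.0000, 5.3852]]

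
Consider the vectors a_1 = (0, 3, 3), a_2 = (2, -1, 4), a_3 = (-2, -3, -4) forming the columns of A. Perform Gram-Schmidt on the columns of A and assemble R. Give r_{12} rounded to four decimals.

a_1 = (0, 3, 3); ‖a_1‖ = 4.2426, so e_1 = (0.0000, 0.7071, 0.7071).
r_{12} = e_1·a_2 = 2.1213.

r_{12} = 2.1213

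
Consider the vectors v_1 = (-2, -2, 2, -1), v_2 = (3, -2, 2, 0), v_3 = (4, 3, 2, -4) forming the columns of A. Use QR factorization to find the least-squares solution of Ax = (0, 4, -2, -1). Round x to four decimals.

v_1 = (-2, -2, 2, -1); ‖v_1‖ = 3.6056, so q_1 = (-0.5547, -0.5547, 0.5547, -0.2774).
q_1·v_2 = (-0.5547)·3 + (-0.5547)·(-2) + 0.5547·2 + (-0.2774)·0 = 0.5547.
u_2 = v_2 − 0.5547·q_1 = (3.3077, -1.6923, 1.6923, 0.1538).
‖u_2‖ = 4.0856, so q_2 = (0.8096, -0.4142, 0.4142, 0.0377).
q_1·v_3 = (-0.5547)·4 + (-0.5547)·3 + 0.5547·2 + (-0.2774)·(-4) = -1.6641; q_2·v_3 = 0.8096·4 + (-0.4142)·3 + 0.4142·2 + 0.0377·(-4) = 2.6735.
u_3 = v_3 + 1.6641·q_1 − 2.6735·q_2 = (0.9124, 3.1843, 1.8157, -4.5622).
‖u_3‖ = 5.9231, so q_3 = (0.1540, 0.5376, 0.3065, -0.7702).
Qᵀb = (-3.0509, -2.5229, 2.3076).
Back-substitute: x_3 = 2.3076/5.9231 = 0.3896.
x_2 = (-2.5229 − 2.6735·0.3896)/4.0856 = -0.8725.
x_1 = (-3.0509 − 0.5547·(-0.8725) + 1.6641·0.3896)/3.6056 = -0.5321.

x = (-0.5321, -0.8725, 0.3896)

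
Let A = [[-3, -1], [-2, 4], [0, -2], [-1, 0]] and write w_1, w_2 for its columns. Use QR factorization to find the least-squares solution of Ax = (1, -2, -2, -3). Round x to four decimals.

w_1 = (-3, -2, 0, -1); ‖w_1‖ = 3.7417, so e_1 = (-0.8018, -0.5345, 0.0000, -0.2673).
e_1·w_2 = (-0.8018)·(-1) + (-0.5345)·4 + 0.0000·(-2) + (-0.2673)·0 = -1.3363.
u_2 = w_2 + 1.3363·e_1 = (-2.0714, 3.2857, -2.0000, -0.3571).
‖u_2‖ = 4.3834, so e_2 = (-0.4726, 0.7496, -0.4563, -0.0815).
Qᵀb = (1.0690, -0.8148).
Back-substitute: x_2 = -0.8148/4.3834 = -0.1859.
x_1 = (1.0690 + 1.3363·(-0.1859))/3.7417 = 0.2193.

x = (0.2193, -0.1859)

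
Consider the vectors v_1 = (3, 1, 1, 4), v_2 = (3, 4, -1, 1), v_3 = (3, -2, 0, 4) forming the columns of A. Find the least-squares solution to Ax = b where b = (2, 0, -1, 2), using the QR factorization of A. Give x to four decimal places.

v_1 = (3, 1, 1, 4); ‖v_1‖ = 5.1962, so e_1 = (0.5774, 0.1925, 0.1925, 0.7698).
e_1·v_2 = 0.5774·3 + 0.1925·4 + 0.1925·(-1) + 0.7698·1 = 3.0792.
u_2 = v_2 − 3.0792·e_1 = (1.2222, 3.4074, -1.5926, -1.3704).
‖u_2‖ = 4.1855, so e_2 = (0.2920, 0.8141, -0.3805, -0.3274).
e_1·v_3 = 0.5774·3 + 0.1925·(-2) + 0.1925·0 + 0.7698·4 = 4.4264; e_2·v_3 = 0.2920·3 + 0.8141·(-2) + (-0.3805)·0 + (-0.3274)·4 = -2.0618.
u_3 = v_3 − 4.4264·e_1 + 2.0618·e_2 = (1.0465, -1.1734, -1.6364, -0.0825).
‖u_3‖ = 2.2708, so e_3 = (0.4609, -0.5167, -0.7206, -0.0363).
Qᵀb = (2.5019, 0.3097, 1.5697).
Back-substitute: x_3 = 1.5697/2.2708 = 0.6913.
x_2 = (0.3097 + 2.0618·0.6913)/4.1855 = 0.4145.
x_1 = (2.5019 − 3.0792·0.4145 − 4.4264·0.6913)/5.1962 = -0.3530.

x = (-0.3530, 0.4145, 0.6913)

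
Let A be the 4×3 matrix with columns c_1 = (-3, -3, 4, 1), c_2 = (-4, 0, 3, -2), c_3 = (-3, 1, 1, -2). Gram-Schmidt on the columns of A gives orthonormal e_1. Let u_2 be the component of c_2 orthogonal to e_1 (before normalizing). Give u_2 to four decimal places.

e_1 = c_1/‖c_1‖ = (-3, -3, 4, 1)/5.9161 = (-0.5071, -0.5071, 0.6761, 0.1690).
r_{12} = e_1·c_2 = 3.7187.
u_2 = c_2 − 3.7187·e_1 = (-2.1143, 1.8857, 0.4857, -2.6286).

u_2 = (-2.1143, 1.8857, 0.4857, -2.6286)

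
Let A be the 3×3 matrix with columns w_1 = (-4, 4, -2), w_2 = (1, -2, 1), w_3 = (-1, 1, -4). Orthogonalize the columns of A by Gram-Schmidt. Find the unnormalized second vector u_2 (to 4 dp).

q_1 = w_1/‖w_1‖ = (-4, 4, -2)/6.0000 = (-0.6667, 0.6667, -0.3333).
r_{12} = q_1·w_2 = -2.3333.
u_2 = w_2 + 2.3333·q_1 = (-0.5556, -0.4444, 0.2222).

u_2 = (-0.5556, -0.4444, 0.2222)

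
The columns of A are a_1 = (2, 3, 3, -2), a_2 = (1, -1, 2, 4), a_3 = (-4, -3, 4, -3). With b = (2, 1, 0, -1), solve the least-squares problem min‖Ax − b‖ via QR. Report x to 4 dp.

a_1 = (2, 3, 3, -2); ‖a_1‖ = 5.0990, so q_1 = (0.3922, 0.5883, 0.5883, -0.3922).
q_1·a_2 = 0.3922·1 + 0.5883·(-1) + 0.5883·2 + (-0.3922)·4 = -0.5883.
u_2 = a_2 + 0.5883·q_1 = (1.2308, -0.6538, 2.3462, 3.7692).
‖u_2‖ = 4.6534, so q_2 = (0.2645, -0.1405, 0.5042, 0.8100).
q_1·a_3 = 0.3922·(-4) + 0.5883·(-3) + 0.5883·4 + (-0.3922)·(-3) = 0.1961; q_2·a_3 = 0.2645·(-4) + (-0.1405)·(-3) + 0.5042·4 + 0.8100·(-3) = -1.0497.
u_3 = a_3 − 0.1961·q_1 + 1.0497·q_2 = (-3.7993, -3.2629, 4.4139, -2.0728).
‖u_3‖ = 6.9900, so q_3 = (-0.5435, -0.4668, 0.6315, -0.2965).
Qᵀb = (1.7650, -0.4215, -1.2573).
Back-substitute: x_3 = -1.2573/6.9900 = -0.1799.
x_2 = (-0.4215 + 1.0497·(-0.1799))/4.6534 = -0.1312.
x_1 = (1.7650 + 0.5883·(-0.1312) − 0.1961·(-0.1799))/5.0990 = 0.3379.

x = (0.3379, -0.1312, -0.1799)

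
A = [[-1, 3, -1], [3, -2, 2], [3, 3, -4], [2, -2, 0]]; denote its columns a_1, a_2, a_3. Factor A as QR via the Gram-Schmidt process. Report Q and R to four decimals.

a_1 = (-1, 3, 3, 2); ‖a_1‖ = 4.7958, so e_1 = (-0.2085, 0.6255, 0.6255, 0.4170).
e_1·a_2 = (-0.2085)·3 + 0.6255·(-2) + 0.6255·3 + 0.4170·(-2) = -0.8341.
u_2 = a_2 + 0.8341·e_1 = (2.8261, -1.4783, 3.5217, -1.6522).
‖u_2‖ = 5.0303, so e_2 = (0.5618, -0.2939, 0.7001, -0.3284).
e_1·a_3 = (-0.2085)·(-1) + 0.6255·2 + 0.6255·(-4) + 0.4170·0 = -1.0426; e_2·a_3 = 0.5618·(-1) + (-0.2939)·2 + 0.7001·(-4) + (-0.3284)·0 = -3.9499.
u_3 = a_3 + 1.0426·e_1 + 3.9499·e_2 = (1.0017, 1.4914, -0.5825, -0.8625).
‖u_3‖ = 2.0763, so e_3 = (0.4825, 0.7183, -0.2805, -0.4154).

Q = [[-0.2085, 0.5618, 0.4825], [0.6255, -0.2939, 0.7183], [0.6255, 0.7001, -0.2805], [0.4170, -0.3284, -0.4154]], R = [[4.7958, -0.8341, -1.0426], [0.0000, 5.0303, -3.9499], [0.0000, 0.0000, 2.0763]]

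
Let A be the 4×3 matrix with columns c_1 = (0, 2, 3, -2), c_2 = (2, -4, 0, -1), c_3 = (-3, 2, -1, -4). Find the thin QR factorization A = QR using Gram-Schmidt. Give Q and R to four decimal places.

Q = [[0.0000, 0.4603, -0.4772], [0.4851, -0.7581, -0.0522], [0.7276, 0.2437, -0.4622], [-0.4851, -0.3926, -0.7456]], R = [[4.1231, -1.4552, 2.1828], [0.0000, 4.3454, -1.5703], [0.0000, 0.0000, 4.7717]]

q_1 = c_1/‖c_1‖ = (0, 2, 3, -2)/4.1231 = (0.0000, 0.4851, 0.7276, -0.4851).
r_{12} = q_1·c_2 = -1.4552.
u_2 = c_2 + 1.4552·q_1 = (2.0000, -3.2941, 1.0588, -1.7059).
‖u_2‖ = 4.3454, so q_2 = (0.4603, -0.7581, 0.2437, -0.3926).
r_{13} = q_1·c_3 = 2.1828; r_{23} = q_2·c_3 = -1.5703.
u_3 = c_3 − 2.1828·q_1 + 1.5703·q_2 = (-2.2773, -0.2492, -2.2056, -3.5576).
‖u_3‖ = 4.7717, so q_3 = (-0.4772, -0.0522, -0.4622, -0.7456).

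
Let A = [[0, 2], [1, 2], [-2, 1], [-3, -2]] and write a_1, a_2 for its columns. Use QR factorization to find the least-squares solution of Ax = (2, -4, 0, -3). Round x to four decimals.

e_1 = a_1/‖a_1‖ = (0, 1, -2, -3)/3.7417 = (0.0000, 0.2673, -0.5345, -0.8018).
r_{12} = e_1·a_2 = 1.6036.
u_2 = a_2 − 1.6036·e_1 = (2.0000, 1.5714, 1.8571, -0.7143).
‖u_2‖ = 3.2293, so e_2 = (0.6193, 0.4866, 0.5751, -0.2212).
Qᵀb = (1.3363, -0.0442).
Back-substitute: x_2 = -0.0442/3.2293 = -0.0137.
x_1 = (1.3363 − 1.6036·(-0.0137))/3.7417 = 0.3630.

x = (0.3630, -0.0137)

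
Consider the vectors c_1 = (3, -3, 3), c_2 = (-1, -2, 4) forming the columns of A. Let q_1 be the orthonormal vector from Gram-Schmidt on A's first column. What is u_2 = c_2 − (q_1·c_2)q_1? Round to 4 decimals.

q_1 = c_1/‖c_1‖ = (3, -3, 3)/5.1962 = (0.5774, -0.5774, 0.5774).
r_{12} = q_1·c_2 = 2.8868.
u_2 = c_2 − 2.8868·q_1 = (-2.6667, -0.3333, 2.3333).

u_2 = (-2.6667, -0.3333, 2.3333)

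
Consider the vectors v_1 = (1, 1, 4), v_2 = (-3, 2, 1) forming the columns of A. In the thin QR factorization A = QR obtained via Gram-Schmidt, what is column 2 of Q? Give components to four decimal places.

v_1 = (1, 1, 4); ‖v_1‖ = 4.2426, so e_1 = (0.2357, 0.2357, 0.9428).
e_1·v_2 = 0.2357·(-3) + 0.2357·2 + 0.9428·1 = 0.7071.
u_2 = v_2 − 0.7071·e_1 = (-3.1667, 1.8333, 0.3333).
‖u_2‖ = 3.6742, so e_2 = (-0.8619, 0.4990, 0.0907).

e_2 = (-0.8619, 0.4990, 0.0907)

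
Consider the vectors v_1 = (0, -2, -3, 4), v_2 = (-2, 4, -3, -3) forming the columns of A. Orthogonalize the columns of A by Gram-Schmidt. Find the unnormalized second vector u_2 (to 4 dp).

v_1 = (0, -2, -3, 4); ‖v_1‖ = 5.3852, so e_1 = (0.0000, -0.3714, -0.5571, 0.7428).
e_1·v_2 = 0.0000·(-2) + (-0.3714)·4 + (-0.5571)·(-3) + 0.7428·(-3) = -2.0426.
u_2 = v_2 + 2.0426·e_1 = (-2.0000, 3.2414, -4.1379, -1.4828).

u_2 = (-2.0000, 3.2414, -4.1379, -1.4828)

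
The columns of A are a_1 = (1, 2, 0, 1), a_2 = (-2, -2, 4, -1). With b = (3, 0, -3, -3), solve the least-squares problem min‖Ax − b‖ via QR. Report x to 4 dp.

x = (-1.0396, -0.8911)

a_1 = (1, 2, 0, 1); ‖a_1‖ = 2.4495, so e_1 = (0.4082, 0.8165, 0.0000, 0.4082).
e_1·a_2 = 0.4082·(-2) + 0.8165·(-2) + 0.0000·4 + 0.4082·(-1) = -2.8577.
u_2 = a_2 + 2.8577·e_1 = (-0.8333, 0.3333, 4.0000, 0.1667).
‖u_2‖ = 4.1028, so e_2 = (-0.2031, 0.0812, 0.9749, 0.0406).
Qᵀb = (0.0000, -3.6560).
Back-substitute: x_2 = -3.6560/4.1028 = -0.8911.
x_1 = (0.0000 + 2.8577·(-0.8911))/2.4495 = -1.0396.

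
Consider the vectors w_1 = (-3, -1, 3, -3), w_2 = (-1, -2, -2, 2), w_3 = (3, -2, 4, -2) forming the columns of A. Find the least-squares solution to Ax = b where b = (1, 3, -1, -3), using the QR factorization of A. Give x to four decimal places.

x = (-0.1605, -1.2716, -0.4007)

w_1 = (-3, -1, 3, -3); ‖w_1‖ = 5.2915, so e_1 = (-0.5669, -0.1890, 0.5669, -0.5669).
e_1·w_2 = (-0.5669)·(-1) + (-0.1890)·(-2) + 0.5669·(-2) + (-0.5669)·2 = -1.3229.
u_2 = w_2 + 1.3229·e_1 = (-1.7500, -2.2500, -1.2500, 1.2500).
‖u_2‖ = 3.3541, so e_2 = (-0.5217, -0.6708, -0.3727, 0.3727).
e_1·w_3 = (-0.5669)·3 + (-0.1890)·(-2) + 0.5669·4 + (-0.5669)·(-2) = 2.0788; e_2·w_3 = (-0.5217)·3 + (-0.6708)·(-2) + (-0.3727)·4 + 0.3727·(-2) = -2.4597.
u_3 = w_3 − 2.0788·e_1 + 2.4597·e_2 = (2.8952, -3.2571, 1.9048, 0.0952).
‖u_3‖ = 4.7569, so e_3 = (0.6086, -0.6847, 0.4004, 0.0200).
Qᵀb = (0.0000, -3.2796, -1.9060).
Back-substitute: x_3 = -1.9060/4.7569 = -0.4007.
x_2 = (-3.2796 + 2.4597·(-0.4007))/3.3541 = -1.2716.
x_1 = (0.0000 + 1.3229·(-1.2716) − 2.0788·(-0.4007))/5.2915 = -0.1605.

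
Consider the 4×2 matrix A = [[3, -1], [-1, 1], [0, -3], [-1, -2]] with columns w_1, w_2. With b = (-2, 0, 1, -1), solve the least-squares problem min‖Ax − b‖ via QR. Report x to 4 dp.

e_1 = w_1/‖w_1‖ = (3, -1, 0, -1)/3.3166 = (0.9045, -0.3015, 0.0000, -0.3015).
r_{12} = e_1·w_2 = -0.6030.
u_2 = w_2 + 0.6030·e_1 = (-0.4545, 0.8182, -3.0000, -2.1818).
‖u_2‖ = 3.8258, so e_2 = (-0.1188, 0.2139, -0.7842, -0.5703).
Qᵀb = (-1.5076, 0.0238).
Back-substitute: x_2 = 0.0238/3.8258 = 0.0062.
x_1 = (-1.5076 + 0.6030·0.0062)/3.3166 = -0.4534.

x = (-0.4534, 0.0062)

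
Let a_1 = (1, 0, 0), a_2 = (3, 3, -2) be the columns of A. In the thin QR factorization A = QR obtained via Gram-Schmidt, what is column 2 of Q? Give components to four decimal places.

a_1 = (1, 0, 0); ‖a_1‖ = 1.0000, so q_1 = (1.0000, 0.0000, 0.0000).
q_1·a_2 = 1.0000·3 + 0.0000·3 + 0.0000·(-2) = 3.0000.
u_2 = a_2 − 3.0000·q_1 = (0.0000, 3.0000, -2.0000).
‖u_2‖ = 3.6056, so q_2 = (0.0000, 0.8321, -0.5547).

q_2 = (0.0000, 0.8321, -0.5547)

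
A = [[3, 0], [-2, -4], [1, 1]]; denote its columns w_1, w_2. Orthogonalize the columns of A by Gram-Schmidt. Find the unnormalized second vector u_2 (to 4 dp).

w_1 = (3, -2, 1); ‖w_1‖ = 3.7417, so q_1 = (0.8018, -0.5345, 0.2673).
q_1·w_2 = 0.8018·0 + (-0.5345)·(-4) + 0.2673·1 = 2.4054.
u_2 = w_2 − 2.4054·q_1 = (-1.9286, -2.7143, 0.3571).

u_2 = (-1.9286, -2.7143, 0.3571)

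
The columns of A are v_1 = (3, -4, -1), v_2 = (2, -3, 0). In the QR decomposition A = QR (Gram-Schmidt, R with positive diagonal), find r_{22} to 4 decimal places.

r_{22} = 0.7338

e_1 = v_1/‖v_1‖ = (3, -4, -1)/5.0990 = (0.5883, -0.7845, -0.1961).
r_{12} = e_1·v_2 = 3.5301.
u_2 = v_2 − 3.5301·e_1 = (-0.0769, -0.2308, 0.6923).
r_{22} = ‖u_2‖ = 0.7338.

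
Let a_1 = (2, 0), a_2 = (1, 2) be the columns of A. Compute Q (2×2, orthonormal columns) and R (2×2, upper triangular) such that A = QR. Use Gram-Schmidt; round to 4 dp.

Q = [[1.0000, 0.0000], [0.0000, 1.0000]], R = [[2.0000, 1.0000], [0.0000, 2.0000]]

e_1 = a_1/‖a_1‖ = (2, 0)/2.0000 = (1.0000, 0.0000).
r_{12} = e_1·a_2 = 1.0000.
u_2 = a_2 − 1.0000·e_1 = (0.0000, 2.0000).
‖u_2‖ = 2.0000, so e_2 = (0.0000, 1.0000).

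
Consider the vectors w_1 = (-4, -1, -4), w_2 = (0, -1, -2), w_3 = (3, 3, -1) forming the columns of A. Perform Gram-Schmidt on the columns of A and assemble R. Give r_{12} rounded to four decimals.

r_{12} = 1.5667

w_1 = (-4, -1, -4); ‖w_1‖ = 5.7446, so q_1 = (-0.6963, -0.1741, -0.6963).
r_{12} = q_1·w_2 = 1.5667.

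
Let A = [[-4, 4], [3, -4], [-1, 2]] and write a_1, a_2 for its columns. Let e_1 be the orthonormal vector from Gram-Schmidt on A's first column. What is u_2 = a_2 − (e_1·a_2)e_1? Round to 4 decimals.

a_1 = (-4, 3, -1); ‖a_1‖ = 5.0990, so e_1 = (-0.7845, 0.5883, -0.1961).
e_1·a_2 = (-0.7845)·4 + 0.5883·(-4) + (-0.1961)·2 = -5.8835.
u_2 = a_2 + 5.8835·e_1 = (-0.6154, -0.5385, 0.8462).

u_2 = (-0.6154, -0.5385, 0.8462)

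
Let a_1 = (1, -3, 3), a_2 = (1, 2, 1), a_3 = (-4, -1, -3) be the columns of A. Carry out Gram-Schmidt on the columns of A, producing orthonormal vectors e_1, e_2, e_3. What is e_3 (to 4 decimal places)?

e_1 = a_1/‖a_1‖ = (1, -3, 3)/4.3589 = (0.2294, -0.6882, 0.6882).
r_{12} = e_1·a_2 = -0.4588.
u_2 = a_2 + 0.4588·e_1 = (1.1053, 1.6842, 1.3158).
‖u_2‖ = 2.4061, so e_2 = (0.4594, 0.7000, 0.5468).
r_{13} = e_1·a_3 = -2.2942; r_{23} = e_2·a_3 = -4.1779.
u_3 = a_3 + 2.2942·e_1 + 4.1779·e_2 = (-1.5545, 0.3455, 0.8636).
‖u_3‖ = 1.8116, so e_3 = (-0.8581, 0.1907, 0.4767).

e_3 = (-0.8581, 0.1907, 0.4767)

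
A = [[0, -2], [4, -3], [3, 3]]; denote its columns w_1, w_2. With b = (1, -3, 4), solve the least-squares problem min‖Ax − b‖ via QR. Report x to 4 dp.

x = (0.1054, 0.8780)

w_1 = (0, 4, 3); ‖w_1‖ = 5.0000, so q_1 = (0.0000, 0.8000, 0.6000).
q_1·w_2 = 0.0000·(-2) + 0.8000·(-3) + 0.6000·3 = -0.6000.
u_2 = w_2 + 0.6000·q_1 = (-2.0000, -2.5200, 3.3600).
‖u_2‖ = 4.6519, so q_2 = (-0.4299, -0.5417, 0.7223).
Qᵀb = (0.0000, 4.0844).
Back-substitute: x_2 = 4.0844/4.6519 = 0.8780.
x_1 = (0.0000 + 0.6000·0.8780)/5.0000 = 0.1054.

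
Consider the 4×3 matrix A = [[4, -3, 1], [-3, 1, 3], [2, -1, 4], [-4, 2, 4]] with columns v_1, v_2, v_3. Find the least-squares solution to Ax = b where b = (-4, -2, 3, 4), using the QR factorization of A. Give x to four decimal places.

q_1 = v_1/‖v_1‖ = (4, -3, 2, -4)/6.7082 = (0.5963, -0.4472, 0.2981, -0.5963).
r_{12} = q_1·v_2 = -3.7268.
u_2 = v_2 + 3.7268·q_1 = (-0.7778, -0.6667, 0.1111, -0.2222).
‖u_2‖ = 1.0541, so q_2 = (-0.7379, -0.6325, 0.1054, -0.2108).
r_{13} = q_1·v_3 = -1.9379; r_{23} = q_2·v_3 = -3.0569.
u_3 = v_3 + 1.9379·q_1 + 3.0569·q_2 = (-0.1000, 0.2000, 4.9000, 2.2000).
‖u_3‖ = 5.3759, so q_3 = (-0.0186, 0.0372, 0.9115, 0.4092).
Qᵀb = (-2.9814, 3.6893, 4.3714).
Back-substitute: x_3 = 4.3714/5.3759 = 0.8131.
x_2 = (3.6893 + 3.0569·0.8131)/1.0541 = 5.8581.
x_1 = (-2.9814 + 3.7268·5.8581 + 1.9379·0.8131)/6.7082 = 3.0450.

x = (3.0450, 5.8581, 0.8131)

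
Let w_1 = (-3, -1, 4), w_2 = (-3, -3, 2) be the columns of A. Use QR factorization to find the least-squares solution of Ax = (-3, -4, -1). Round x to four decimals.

x = (-1.0581, 1.8256)

e_1 = w_1/‖w_1‖ = (-3, -1, 4)/5.0990 = (-0.5883, -0.1961, 0.7845).
r_{12} = e_1·w_2 = 3.9223.
u_2 = w_2 − 3.9223·e_1 = (-0.6923, -2.2308, -1.0769).
‖u_2‖ = 2.5720, so e_2 = (-0.2692, -0.8673, -0.4187).
Qᵀb = (1.7650, 4.6955).
Back-substitute: x_2 = 4.6955/2.5720 = 1.8256.
x_1 = (1.7650 − 3.9223·1.8256)/5.0990 = -1.0581.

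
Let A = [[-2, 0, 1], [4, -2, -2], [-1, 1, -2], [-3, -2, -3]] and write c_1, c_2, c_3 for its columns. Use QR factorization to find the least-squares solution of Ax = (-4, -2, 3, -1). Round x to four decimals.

x = (0.2415, 2.0507, -1.0915)

e_1 = c_1/‖c_1‖ = (-2, 4, -1, -3)/5.4772 = (-0.3651, 0.7303, -0.1826, -0.5477).
r_{12} = e_1·c_2 = -0.5477.
u_2 = c_2 + 0.5477·e_1 = (-0.2000, -1.6000, 0.9000, -2.3000).
‖u_2‖ = 2.9496, so e_2 = (-0.0678, -0.5425, 0.3051, -0.7798).
r_{13} = e_1·c_3 = 0.1826; r_{23} = e_2·c_3 = 2.7462.
u_3 = c_3 − 0.1826·e_1 − 2.7462·e_2 = (1.2529, -0.6437, -2.8046, -0.7586).
‖u_3‖ = 3.2288, so e_3 = (0.3880, -0.1994, -0.8686, -0.2350).
Qᵀb = (0.0000, 3.0513, -3.5243).
Back-substitute: x_3 = -3.5243/3.2288 = -1.0915.
x_2 = (3.0513 − 2.7462·(-1.0915))/2.9496 = 2.0507.
x_1 = (0.0000 + 0.5477·2.0507 − 0.1826·(-1.0915))/5.4772 = 0.2415.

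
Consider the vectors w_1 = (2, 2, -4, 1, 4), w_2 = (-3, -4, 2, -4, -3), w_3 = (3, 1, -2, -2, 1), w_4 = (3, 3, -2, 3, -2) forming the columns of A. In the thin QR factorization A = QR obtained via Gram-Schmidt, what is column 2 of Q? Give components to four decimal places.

e_2 = (-0.2645, -0.4953, -0.3940, -0.7091, 0.1632)

w_1 = (2, 2, -4, 1, 4); ‖w_1‖ = 6.4031, so e_1 = (0.3123, 0.3123, -0.6247, 0.1562, 0.6247).
e_1·w_2 = 0.3123·(-3) + 0.3123·(-4) + (-0.6247)·2 + 0.1562·(-4) + 0.6247·(-3) = -5.9346.
u_2 = w_2 + 5.9346·e_1 = (-1.1463, -2.1463, -1.7073, -3.0732, 0.7073).
‖u_2‖ = 4.3336, so e_2 = (-0.2645, -0.4953, -0.3940, -0.7091, 0.1632).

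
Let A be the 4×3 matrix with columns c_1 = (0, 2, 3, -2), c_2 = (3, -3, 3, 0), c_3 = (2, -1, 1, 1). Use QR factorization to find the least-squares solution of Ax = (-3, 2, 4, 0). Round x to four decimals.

q_1 = c_1/‖c_1‖ = (0, 2, 3, -2)/4.1231 = (0.0000, 0.4851, 0.7276, -0.4851).
r_{12} = q_1·c_2 = 0.7276.
u_2 = c_2 − 0.7276·q_1 = (3.0000, -3.3529, 2.4706, 0.3529).
‖u_2‖ = 5.1450, so q_2 = (0.5831, -0.6517, 0.4802, 0.0686).
r_{13} = q_1·c_3 = -0.2425; r_{23} = q_2·c_3 = 2.3667.
u_3 = c_3 + 0.2425·q_1 − 2.3667·q_2 = (0.6200, 0.6600, 0.0400, 0.7200).
‖u_3‖ = 1.1576, so q_3 = (0.5356, 0.5702, 0.0346, 0.6220).
Qᵀb = (3.8806, -1.1319, -0.3283).
Back-substitute: x_3 = -0.3283/1.1576 = -0.2836.
x_2 = (-1.1319 − 2.3667·(-0.2836))/5.1450 = -0.0896.
x_1 = (3.8806 − 0.7276·(-0.0896) + 0.2425·(-0.2836))/4.1231 = 0.9403.

x = (0.9403, -0.0896, -0.2836)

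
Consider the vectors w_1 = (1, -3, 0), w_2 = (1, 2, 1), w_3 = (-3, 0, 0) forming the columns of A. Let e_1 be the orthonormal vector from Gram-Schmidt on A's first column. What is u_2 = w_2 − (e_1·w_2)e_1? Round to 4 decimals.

w_1 = (1, -3, 0); ‖w_1‖ = 3.1623, so e_1 = (0.3162, -0.9487, 0.0000).
e_1·w_2 = 0.3162·1 + (-0.9487)·2 + 0.0000·1 = -1.5811.
u_2 = w_2 + 1.5811·e_1 = (1.5000, 0.5000, 1.0000).

u_2 = (1.5000, 0.5000, 1.0000)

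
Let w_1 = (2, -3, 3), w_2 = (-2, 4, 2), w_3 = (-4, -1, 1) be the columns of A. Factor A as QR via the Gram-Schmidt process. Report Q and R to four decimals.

w_1 = (2, -3, 3); ‖w_1‖ = 4.6904, so q_1 = (0.4264, -0.6396, 0.6396).
q_1·w_2 = 0.4264·(-2) + (-0.6396)·4 + 0.6396·2 = -2.1320.
u_2 = w_2 + 2.1320·q_1 = (-1.0909, 2.6364, 3.3636).
‖u_2‖ = 4.4107, so q_2 = (-0.2473, 0.5977, 0.7626).
q_1·w_3 = 0.4264·(-4) + (-0.6396)·(-1) + 0.6396·1 = -0.4264; q_2·w_3 = (-0.2473)·(-4) + 0.5977·(-1) + 0.7626·1 = 1.1542.
u_3 = w_3 + 0.4264·q_1 − 1.1542·q_2 = (-3.5327, -1.9626, 0.3925).
‖u_3‖ = 4.0603, so q_3 = (-0.8701, -0.4834, 0.0967).

Q = [[0.4264, -0.2473, -0.8701], [-0.6396, 0.5977, -0.4834], [0.6396, 0.7626, 0.0967]], R = [[4.6904, -2.1320, -0.4264], [0.0000, 4.4107, 1.1542], [0.0000, 0.0000, 4.0603]]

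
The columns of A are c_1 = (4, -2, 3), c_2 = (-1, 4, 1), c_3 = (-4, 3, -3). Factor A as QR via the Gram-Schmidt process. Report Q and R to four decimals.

Q = [[0.7428, 0.0619, 0.6667], [-0.3714, 0.8666, 0.3333], [0.5571, 0.4952, -0.6667]], R = [[5.3852, -1.6713, -5.7566], [0.0000, 3.8996, 0.8666], [0.0000, 0.0000, 0.3333]]

c_1 = (4, -2, 3); ‖c_1‖ = 5.3852, so q_1 = (0.7428, -0.3714, 0.5571).
q_1·c_2 = 0.7428·(-1) + (-0.3714)·4 + 0.5571·1 = -1.6713.
u_2 = c_2 + 1.6713·q_1 = (0.2414, 3.3793, 1.9310).
‖u_2‖ = 3.8996, so q_2 = (0.0619, 0.8666, 0.4952).
q_1·c_3 = 0.7428·(-4) + (-0.3714)·3 + 0.5571·(-3) = -5.7566; q_2·c_3 = 0.0619·(-4) + 0.8666·3 + 0.4952·(-3) = 0.8666.
u_3 = c_3 + 5.7566·q_1 − 0.8666·q_2 = (0.2222, 0.1111, -0.2222).
‖u_3‖ = 0.3333, so q_3 = (0.6667, 0.3333, -0.6667).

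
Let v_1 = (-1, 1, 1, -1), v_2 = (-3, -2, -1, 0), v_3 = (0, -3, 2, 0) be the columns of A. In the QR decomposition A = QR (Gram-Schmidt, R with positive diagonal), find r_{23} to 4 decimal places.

v_1 = (-1, 1, 1, -1); ‖v_1‖ = 2.0000, so e_1 = (-0.5000, 0.5000, 0.5000, -0.5000).
e_1·v_2 = (-0.5000)·(-3) + 0.5000·(-2) + 0.5000·(-1) + (-0.5000)·0 = 0.0000.
u_2 = v_2 + 0.0000·e_1 = (-3.0000, -2.0000, -1.0000, 0.0000).
‖u_2‖ = 3.7417, so e_2 = (-0.8018, -0.5345, -0.2673, 0.0000).
r_{23} = e_2·v_3 = 1.0690.

r_{23} = 1.0690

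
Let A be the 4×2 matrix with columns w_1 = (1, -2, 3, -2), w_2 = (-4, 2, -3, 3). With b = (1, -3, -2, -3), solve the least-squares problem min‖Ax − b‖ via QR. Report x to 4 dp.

e_1 = w_1/‖w_1‖ = (1, -2, 3, -2)/4.2426 = (0.2357, -0.4714, 0.7071, -0.4714).
r_{12} = e_1·w_2 = -5.4212.
u_2 = w_2 + 5.4212·e_1 = (-2.7222, -0.5556, 0.8333, 0.4444).
‖u_2‖ = 2.9345, so e_2 = (-0.9277, -0.1893, 0.2840, 0.1515).
Qᵀb = (1.6499, -1.3820).
Back-substitute: x_2 = -1.3820/2.9345 = -0.4710.
x_1 = (1.6499 + 5.4212·(-0.4710))/4.2426 = -0.2129.

x = (-0.2129, -0.4710)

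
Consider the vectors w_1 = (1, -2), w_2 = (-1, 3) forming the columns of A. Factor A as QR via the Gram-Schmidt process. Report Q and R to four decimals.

Q = [[0.4472, 0.8944], [-0.8944, 0.4472]], R = [[2.2361, -3.1305], [0.0000, 0.4472]]

w_1 = (1, -2); ‖w_1‖ = 2.2361, so q_1 = (0.4472, -0.8944).
q_1·w_2 = 0.4472·(-1) + (-0.8944)·3 = -3.1305.
u_2 = w_2 + 3.1305·q_1 = (0.4000, 0.2000).
‖u_2‖ = 0.4472, so q_2 = (0.8944, 0.4472).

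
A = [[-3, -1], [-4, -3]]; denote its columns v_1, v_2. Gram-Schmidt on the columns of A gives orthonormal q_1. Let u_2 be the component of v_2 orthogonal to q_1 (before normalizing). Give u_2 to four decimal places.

v_1 = (-3, -4); ‖v_1‖ = 5.0000, so q_1 = (-0.6000, -0.8000).
q_1·v_2 = (-0.6000)·(-1) + (-0.8000)·(-3) = 3.0000.
u_2 = v_2 − 3.0000·q_1 = (0.8000, -0.6000).

u_2 = (0.8000, -0.6000)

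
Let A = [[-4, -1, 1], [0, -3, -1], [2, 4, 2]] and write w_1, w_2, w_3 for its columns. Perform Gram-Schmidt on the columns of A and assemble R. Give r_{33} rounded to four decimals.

r_{33} = 0.8251

w_1 = (-4, 0, 2); ‖w_1‖ = 4.4721, so e_1 = (-0.8944, 0.0000, 0.4472).
e_1·w_2 = (-0.8944)·(-1) + 0.0000·(-3) + 0.4472·4 = 2.6833.
u_2 = w_2 − 2.6833·e_1 = (1.4000, -3.0000, 2.8000).
‖u_2‖ = 4.3359, so e_2 = (0.3229, -0.6919, 0.6458).
e_1·w_3 = (-0.8944)·1 + 0.0000·(-1) + 0.4472·2 = 0.0000; e_2·w_3 = 0.3229·1 + (-0.6919)·(-1) + 0.6458·2 = 2.3063.
u_3 = w_3 + 0.0000·e_1 − 2.3063·e_2 = (0.2553, 0.5957, 0.5106).
r_{33} = ‖u_3‖ = 0.8251.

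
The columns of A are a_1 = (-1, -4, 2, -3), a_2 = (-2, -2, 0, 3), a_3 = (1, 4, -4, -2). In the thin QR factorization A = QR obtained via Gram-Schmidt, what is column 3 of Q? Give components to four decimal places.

e_3 = (-0.4256, -0.0674, -0.8405, -0.3286)

e_1 = a_1/‖a_1‖ = (-1, -4, 2, -3)/5.4772 = (-0.1826, -0.7303, 0.3651, -0.5477).
r_{12} = e_1·a_2 = 0.1826.
u_2 = a_2 − 0.1826·e_1 = (-1.9667, -1.8667, -0.0667, 3.1000).
‖u_2‖ = 4.1191, so e_2 = (-0.4775, -0.4532, -0.0162, 0.7526).
r_{13} = e_1·a_3 = -3.4689; r_{23} = e_2·a_3 = -3.7306.
u_3 = a_3 + 3.4689·e_1 + 3.7306·e_2 = (-1.4145, -0.2240, -2.7937, -1.0923).
‖u_3‖ = 3.3240, so e_3 = (-0.4256, -0.0674, -0.8405, -0.3286).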